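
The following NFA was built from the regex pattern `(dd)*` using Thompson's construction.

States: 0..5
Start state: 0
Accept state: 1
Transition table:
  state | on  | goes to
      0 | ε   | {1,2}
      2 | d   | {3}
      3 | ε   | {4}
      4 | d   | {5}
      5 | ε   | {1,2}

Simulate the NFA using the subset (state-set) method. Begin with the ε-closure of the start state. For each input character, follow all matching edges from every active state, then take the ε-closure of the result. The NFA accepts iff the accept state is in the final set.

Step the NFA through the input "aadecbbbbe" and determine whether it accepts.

start: ε-closure({0}) = {0,1,2}
'a' @ 1: {}  — dead — no transitions
rest 'adecbbbbe' ignored (set empty)
after full input: {}  (accept=1 not in)

Answer: REJECT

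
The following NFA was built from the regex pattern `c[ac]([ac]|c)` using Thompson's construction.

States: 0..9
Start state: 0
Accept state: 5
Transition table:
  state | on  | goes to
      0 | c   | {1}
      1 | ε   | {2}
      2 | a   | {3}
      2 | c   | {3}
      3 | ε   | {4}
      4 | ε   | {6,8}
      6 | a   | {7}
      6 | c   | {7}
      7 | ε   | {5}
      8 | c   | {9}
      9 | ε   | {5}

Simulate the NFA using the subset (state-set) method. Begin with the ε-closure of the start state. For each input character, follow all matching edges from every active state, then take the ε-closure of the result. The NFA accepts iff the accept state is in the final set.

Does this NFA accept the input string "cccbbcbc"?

initial (ε-close {0}): {0}
'c' @ 1: {1,2}
'c' @ 2: {3,4,6,8}
'c' @ 3: {5,7,9}  ✓accept
'b' @ 4: {}  — state set empty
rest 'bcbc' ignored (set empty)
after full input: {}  (accept=5 not in)

Answer: REJECT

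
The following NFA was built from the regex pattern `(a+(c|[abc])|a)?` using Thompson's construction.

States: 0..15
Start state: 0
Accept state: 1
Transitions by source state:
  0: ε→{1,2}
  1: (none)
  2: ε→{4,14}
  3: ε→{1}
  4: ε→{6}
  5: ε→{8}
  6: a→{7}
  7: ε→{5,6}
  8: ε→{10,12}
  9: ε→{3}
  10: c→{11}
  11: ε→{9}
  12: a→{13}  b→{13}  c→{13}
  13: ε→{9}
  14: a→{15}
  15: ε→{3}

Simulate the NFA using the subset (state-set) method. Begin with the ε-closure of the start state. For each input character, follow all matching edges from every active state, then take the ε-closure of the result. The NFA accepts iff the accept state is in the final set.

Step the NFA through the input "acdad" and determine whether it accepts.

Answer: REJECT

Derivation:
start: ε-closure({0}) = {0,1,2,4,6,14}
'a' @ 1: {1,3,5,6,7,8,10,12,15}  [accepting]
'c' @ 2: {1,3,9,11,13}  [accepting]
'd' @ 3: {}  — no active states
rest 'ad' ignored (set empty)
final: {}; accept 1 not in set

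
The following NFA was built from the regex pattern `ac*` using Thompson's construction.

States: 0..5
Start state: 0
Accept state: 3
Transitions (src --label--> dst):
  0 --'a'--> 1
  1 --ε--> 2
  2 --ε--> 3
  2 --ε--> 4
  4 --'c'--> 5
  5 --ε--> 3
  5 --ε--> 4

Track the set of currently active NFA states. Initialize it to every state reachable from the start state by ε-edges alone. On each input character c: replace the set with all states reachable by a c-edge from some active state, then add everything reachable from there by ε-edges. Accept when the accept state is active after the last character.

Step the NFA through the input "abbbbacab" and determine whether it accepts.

initial (ε-close {0}): {0}
'a' @ 1: {1,2,3,4}  [accepting]
'b' @ 2: {}  — dead — no transitions
rest 'bbbacab' ignored (set empty)
final: {}; accept 3 not in set

Answer: REJECT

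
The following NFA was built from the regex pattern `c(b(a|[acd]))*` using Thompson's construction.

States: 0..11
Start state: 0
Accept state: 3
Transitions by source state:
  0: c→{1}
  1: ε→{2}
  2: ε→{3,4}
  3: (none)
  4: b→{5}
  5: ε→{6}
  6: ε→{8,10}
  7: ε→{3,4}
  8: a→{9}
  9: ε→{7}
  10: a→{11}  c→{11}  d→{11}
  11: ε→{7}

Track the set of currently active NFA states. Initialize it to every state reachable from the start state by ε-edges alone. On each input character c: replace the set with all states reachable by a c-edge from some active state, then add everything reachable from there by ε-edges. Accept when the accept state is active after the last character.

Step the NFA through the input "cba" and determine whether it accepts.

initial (ε-close {0}): {0}
'c' @ 1: {1,2,3,4}  (accept∈set)
'b' @ 2: {5,6,8,10}
'a' @ 3: {3,4,7,9,11}  (accept∈set)
end set {3,4,7,9,11} — state 3 in

Answer: ACCEPT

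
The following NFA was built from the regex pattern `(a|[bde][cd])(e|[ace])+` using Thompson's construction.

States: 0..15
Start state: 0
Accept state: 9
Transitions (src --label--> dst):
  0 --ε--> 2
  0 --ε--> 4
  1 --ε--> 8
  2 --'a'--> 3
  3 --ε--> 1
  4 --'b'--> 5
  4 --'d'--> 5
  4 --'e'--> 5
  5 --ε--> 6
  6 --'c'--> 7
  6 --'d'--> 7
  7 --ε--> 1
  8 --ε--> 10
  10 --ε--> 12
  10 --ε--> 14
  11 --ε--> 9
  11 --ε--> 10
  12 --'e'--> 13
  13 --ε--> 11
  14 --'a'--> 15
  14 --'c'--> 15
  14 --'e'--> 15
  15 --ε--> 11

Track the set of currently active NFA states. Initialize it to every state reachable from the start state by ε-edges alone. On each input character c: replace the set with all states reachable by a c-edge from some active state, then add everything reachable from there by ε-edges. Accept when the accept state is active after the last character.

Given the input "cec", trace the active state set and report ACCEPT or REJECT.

Answer: REJECT

Derivation:
S₀ = ε-closure({0}) = {0,2,4}
'c' @ 1: {}  — no active states
rest 'ec' ignored (set empty)
end set {} — state 9 not in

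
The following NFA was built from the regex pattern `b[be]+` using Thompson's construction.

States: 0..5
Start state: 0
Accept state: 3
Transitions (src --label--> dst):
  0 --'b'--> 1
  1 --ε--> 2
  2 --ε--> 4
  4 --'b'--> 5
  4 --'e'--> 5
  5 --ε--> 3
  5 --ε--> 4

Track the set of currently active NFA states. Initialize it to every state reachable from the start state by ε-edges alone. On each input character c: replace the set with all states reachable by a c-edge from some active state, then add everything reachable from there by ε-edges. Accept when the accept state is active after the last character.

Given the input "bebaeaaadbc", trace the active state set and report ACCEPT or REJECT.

Answer: REJECT

Steps:
S₀ = ε-closure({0}) = {0}
'b' @ 1: {1,2,4}
'e' @ 2: {3,4,5}  [accepting]
'b' @ 3: {3,4,5}  [accepting]
'a' @ 4: {}  — dead — no transitions
rest 'eaaadbc' ignored (set empty)
after full input: {}  (accept=3 not in)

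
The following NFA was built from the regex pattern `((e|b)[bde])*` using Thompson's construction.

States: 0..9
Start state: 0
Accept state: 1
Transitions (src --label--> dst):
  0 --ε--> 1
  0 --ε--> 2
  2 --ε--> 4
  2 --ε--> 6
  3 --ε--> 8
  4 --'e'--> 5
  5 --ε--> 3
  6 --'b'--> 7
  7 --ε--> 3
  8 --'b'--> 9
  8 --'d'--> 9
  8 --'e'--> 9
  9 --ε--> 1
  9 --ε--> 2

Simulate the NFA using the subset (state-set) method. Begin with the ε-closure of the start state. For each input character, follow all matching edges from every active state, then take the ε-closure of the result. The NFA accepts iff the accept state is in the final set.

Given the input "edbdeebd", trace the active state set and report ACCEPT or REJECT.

start: ε-closure({0}) = {0,1,2,4,6}
'e' @ 1: {3,5,8}
'd' @ 2: {1,2,4,6,9}  (accept∈set)
'b' @ 3: {3,7,8}
'd' @ 4: {1,2,4,6,9}  (accept∈set)
'e' @ 5: {3,5,8}
'e' @ 6: {1,2,4,6,9}  (accept∈set)
'b' @ 7: {3,7,8}
'd' @ 8: {1,2,4,6,9}  (accept∈set)
final: {1,2,4,6,9}; accept 1 in set

Answer: ACCEPT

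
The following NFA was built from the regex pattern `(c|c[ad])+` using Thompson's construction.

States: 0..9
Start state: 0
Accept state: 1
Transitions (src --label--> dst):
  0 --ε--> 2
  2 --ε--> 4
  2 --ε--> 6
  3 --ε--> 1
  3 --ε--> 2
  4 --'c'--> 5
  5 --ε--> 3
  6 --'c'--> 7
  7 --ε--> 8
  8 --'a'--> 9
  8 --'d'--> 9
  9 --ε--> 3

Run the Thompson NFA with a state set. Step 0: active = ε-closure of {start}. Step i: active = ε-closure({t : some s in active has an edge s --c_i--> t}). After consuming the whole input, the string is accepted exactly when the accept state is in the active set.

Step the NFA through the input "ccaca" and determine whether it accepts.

Answer: ACCEPT

Derivation:
initial (ε-close {0}): {0,2,4,6}
'c' @ 1: {1,2,3,4,5,6,7,8}  ✓accept
'c' @ 2: {1,2,3,4,5,6,7,8}  ✓accept
'a' @ 3: {1,2,3,4,6,9}  ✓accept
'c' @ 4: {1,2,3,4,5,6,7,8}  ✓accept
'a' @ 5: {1,2,3,4,6,9}  ✓accept
end set {1,2,3,4,6,9} — state 1 in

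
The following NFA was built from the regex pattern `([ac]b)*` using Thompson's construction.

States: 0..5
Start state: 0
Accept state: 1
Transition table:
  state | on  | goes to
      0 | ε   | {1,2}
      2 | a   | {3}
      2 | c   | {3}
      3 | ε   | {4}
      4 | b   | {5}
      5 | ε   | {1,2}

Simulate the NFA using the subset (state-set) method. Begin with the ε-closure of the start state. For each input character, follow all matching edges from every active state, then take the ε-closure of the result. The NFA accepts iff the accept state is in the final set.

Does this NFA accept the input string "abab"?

Answer: ACCEPT

Trace:
start: ε-closure({0}) = {0,1,2}
'a' @ 1: {3,4}
'b' @ 2: {1,2,5}  [accepting]
'a' @ 3: {3,4}
'b' @ 4: {1,2,5}  [accepting]
final: {1,2,5}; accept 1 in set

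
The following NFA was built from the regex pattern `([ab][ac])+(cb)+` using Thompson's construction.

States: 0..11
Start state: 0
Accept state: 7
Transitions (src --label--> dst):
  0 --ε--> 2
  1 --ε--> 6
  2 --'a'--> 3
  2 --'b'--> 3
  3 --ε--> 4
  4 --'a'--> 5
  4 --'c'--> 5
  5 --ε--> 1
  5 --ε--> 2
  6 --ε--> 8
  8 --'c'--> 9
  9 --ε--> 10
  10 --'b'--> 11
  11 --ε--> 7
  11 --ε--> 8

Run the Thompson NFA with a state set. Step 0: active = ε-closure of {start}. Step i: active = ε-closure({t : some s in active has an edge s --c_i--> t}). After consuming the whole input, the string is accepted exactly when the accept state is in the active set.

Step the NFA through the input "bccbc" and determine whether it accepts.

Answer: REJECT

Derivation:
start: ε-closure({0}) = {0,2}
'b' @ 1: {3,4}
'c' @ 2: {1,2,5,6,8}
'c' @ 3: {9,10}
'b' @ 4: {7,8,11}  (accept∈set)
'c' @ 5: {9,10}
after full input: {9,10}  (accept=7 not in)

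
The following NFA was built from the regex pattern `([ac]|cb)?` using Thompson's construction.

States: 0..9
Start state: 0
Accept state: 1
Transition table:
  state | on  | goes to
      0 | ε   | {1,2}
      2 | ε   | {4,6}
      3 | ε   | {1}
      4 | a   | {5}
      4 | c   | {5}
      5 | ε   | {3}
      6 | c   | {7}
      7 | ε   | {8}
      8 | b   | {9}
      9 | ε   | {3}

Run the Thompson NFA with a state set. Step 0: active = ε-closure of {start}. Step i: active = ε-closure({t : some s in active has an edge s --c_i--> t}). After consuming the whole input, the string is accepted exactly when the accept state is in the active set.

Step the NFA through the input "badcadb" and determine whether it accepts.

start: ε-closure({0}) = {0,1,2,4,6}
'b' @ 1: {}  — dead — no transitions
rest 'adcadb' ignored (set empty)
final: {}; accept 1 not in set

Answer: REJECT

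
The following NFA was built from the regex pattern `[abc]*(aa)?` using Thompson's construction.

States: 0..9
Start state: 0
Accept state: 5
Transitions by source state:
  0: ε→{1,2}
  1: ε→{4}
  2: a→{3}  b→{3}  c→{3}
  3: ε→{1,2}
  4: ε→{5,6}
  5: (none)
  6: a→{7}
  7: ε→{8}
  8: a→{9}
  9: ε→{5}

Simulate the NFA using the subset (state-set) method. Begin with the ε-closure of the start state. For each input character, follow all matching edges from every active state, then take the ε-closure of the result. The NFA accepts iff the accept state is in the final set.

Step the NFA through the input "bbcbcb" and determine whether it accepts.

Answer: ACCEPT

Trace:
start: ε-closure({0}) = {0,1,2,4,5,6}
'b' @ 1: {1,2,3,4,5,6}  [accepting]
'b' @ 2: {1,2,3,4,5,6}  [accepting]
'c' @ 3: {1,2,3,4,5,6}  [accepting]
'b' @ 4: {1,2,3,4,5,6}  [accepting]
'c' @ 5: {1,2,3,4,5,6}  [accepting]
'b' @ 6: {1,2,3,4,5,6}  [accepting]
final: {1,2,3,4,5,6}; accept 5 in set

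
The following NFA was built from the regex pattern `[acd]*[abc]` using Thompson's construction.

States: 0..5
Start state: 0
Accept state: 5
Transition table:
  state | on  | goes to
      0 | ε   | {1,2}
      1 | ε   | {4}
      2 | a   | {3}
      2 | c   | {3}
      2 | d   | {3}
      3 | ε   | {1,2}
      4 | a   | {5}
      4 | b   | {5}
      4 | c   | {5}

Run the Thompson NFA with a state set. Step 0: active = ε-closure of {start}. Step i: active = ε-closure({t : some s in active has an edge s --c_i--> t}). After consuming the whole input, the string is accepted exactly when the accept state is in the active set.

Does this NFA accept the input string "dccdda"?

Answer: ACCEPT

Trace:
initial (ε-close {0}): {0,1,2,4}
'd' @ 1: {1,2,3,4}
'c' @ 2: {1,2,3,4,5}  [accepting]
'c' @ 3: {1,2,3,4,5}  [accepting]
'd' @ 4: {1,2,3,4}
'd' @ 5: {1,2,3,4}
'a' @ 6: {1,2,3,4,5}  [accepting]
after full input: {1,2,3,4,5}  (accept=5 in)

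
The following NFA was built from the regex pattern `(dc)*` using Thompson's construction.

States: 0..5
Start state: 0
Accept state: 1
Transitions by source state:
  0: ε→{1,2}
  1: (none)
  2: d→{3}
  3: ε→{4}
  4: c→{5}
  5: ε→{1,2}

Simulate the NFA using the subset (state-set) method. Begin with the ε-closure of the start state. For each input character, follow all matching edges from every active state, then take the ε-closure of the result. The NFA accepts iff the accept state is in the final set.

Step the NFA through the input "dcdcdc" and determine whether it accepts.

Answer: ACCEPT

Trace:
initial (ε-close {0}): {0,1,2}
'd' @ 1: {3,4}
'c' @ 2: {1,2,5}  (accept∈set)
'd' @ 3: {3,4}
'c' @ 4: {1,2,5}  (accept∈set)
'd' @ 5: {3,4}
'c' @ 6: {1,2,5}  (accept∈set)
after full input: {1,2,5}  (accept=1 in)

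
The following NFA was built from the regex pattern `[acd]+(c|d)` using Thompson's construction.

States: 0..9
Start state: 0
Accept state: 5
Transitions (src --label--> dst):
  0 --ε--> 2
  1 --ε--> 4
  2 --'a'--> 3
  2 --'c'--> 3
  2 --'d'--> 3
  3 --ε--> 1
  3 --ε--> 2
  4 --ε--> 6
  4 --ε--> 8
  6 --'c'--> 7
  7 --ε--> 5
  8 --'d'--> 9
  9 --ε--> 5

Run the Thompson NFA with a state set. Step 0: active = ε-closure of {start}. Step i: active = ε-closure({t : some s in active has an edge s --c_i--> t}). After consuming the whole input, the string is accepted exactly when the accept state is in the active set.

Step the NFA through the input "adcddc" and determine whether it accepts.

initial (ε-close {0}): {0,2}
'a' @ 1: {1,2,3,4,6,8}
'd' @ 2: {1,2,3,4,5,6,8,9}  ✓accept
'c' @ 3: {1,2,3,4,5,6,7,8}  ✓accept
'd' @ 4: {1,2,3,4,5,6,8,9}  ✓accept
'd' @ 5: {1,2,3,4,5,6,8,9}  ✓accept
'c' @ 6: {1,2,3,4,5,6,7,8}  ✓accept
final: {1,2,3,4,5,6,7,8}; accept 5 in set

Answer: ACCEPT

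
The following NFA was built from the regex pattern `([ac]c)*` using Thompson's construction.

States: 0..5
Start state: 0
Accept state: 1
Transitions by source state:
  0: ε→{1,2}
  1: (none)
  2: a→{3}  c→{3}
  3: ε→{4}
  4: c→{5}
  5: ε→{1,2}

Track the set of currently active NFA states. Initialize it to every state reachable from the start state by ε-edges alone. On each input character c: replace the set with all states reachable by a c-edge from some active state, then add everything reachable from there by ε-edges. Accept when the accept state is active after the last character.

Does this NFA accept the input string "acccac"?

Answer: ACCEPT

Trace:
S₀ = ε-closure({0}) = {0,1,2}
'a' @ 1: {3,4}
'c' @ 2: {1,2,5}  [accepting]
'c' @ 3: {3,4}
'c' @ 4: {1,2,5}  [accepting]
'a' @ 5: {3,4}
'c' @ 6: {1,2,5}  [accepting]
after full input: {1,2,5}  (accept=1 in)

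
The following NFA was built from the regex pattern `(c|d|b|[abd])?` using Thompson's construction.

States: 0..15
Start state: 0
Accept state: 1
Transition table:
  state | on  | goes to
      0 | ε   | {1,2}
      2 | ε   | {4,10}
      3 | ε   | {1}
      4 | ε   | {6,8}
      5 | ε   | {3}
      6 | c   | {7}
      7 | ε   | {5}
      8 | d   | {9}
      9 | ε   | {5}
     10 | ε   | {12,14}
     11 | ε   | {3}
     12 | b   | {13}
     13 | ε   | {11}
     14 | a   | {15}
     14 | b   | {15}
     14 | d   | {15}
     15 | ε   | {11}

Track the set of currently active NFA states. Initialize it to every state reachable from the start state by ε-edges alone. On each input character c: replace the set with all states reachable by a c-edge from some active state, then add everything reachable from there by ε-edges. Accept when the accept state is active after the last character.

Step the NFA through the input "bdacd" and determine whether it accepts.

start: ε-closure({0}) = {0,1,2,4,6,8,10,12,14}
'b' @ 1: {1,3,11,13,15}  ✓accept
'd' @ 2: {}  — no active states
rest 'acd' ignored (set empty)
final: {}; accept 1 not in set

Answer: REJECT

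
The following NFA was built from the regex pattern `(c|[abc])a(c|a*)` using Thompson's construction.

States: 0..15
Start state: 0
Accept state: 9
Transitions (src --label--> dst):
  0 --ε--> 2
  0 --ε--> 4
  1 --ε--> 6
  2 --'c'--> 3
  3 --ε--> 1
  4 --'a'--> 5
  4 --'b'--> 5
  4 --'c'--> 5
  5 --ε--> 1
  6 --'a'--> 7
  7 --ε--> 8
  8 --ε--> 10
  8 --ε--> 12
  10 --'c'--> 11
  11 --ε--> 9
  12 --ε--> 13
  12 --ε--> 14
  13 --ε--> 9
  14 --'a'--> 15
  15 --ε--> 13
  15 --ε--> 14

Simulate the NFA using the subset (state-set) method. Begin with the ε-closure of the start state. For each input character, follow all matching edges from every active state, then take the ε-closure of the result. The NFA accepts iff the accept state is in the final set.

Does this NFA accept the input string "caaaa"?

Answer: ACCEPT

Derivation:
initial (ε-close {0}): {0,2,4}
'c' @ 1: {1,3,5,6}
'a' @ 2: {7,8,9,10,12,13,14}  ✓accept
'a' @ 3: {9,13,14,15}  ✓accept
'a' @ 4: {9,13,14,15}  ✓accept
'a' @ 5: {9,13,14,15}  ✓accept
end set {9,13,14,15} — state 9 in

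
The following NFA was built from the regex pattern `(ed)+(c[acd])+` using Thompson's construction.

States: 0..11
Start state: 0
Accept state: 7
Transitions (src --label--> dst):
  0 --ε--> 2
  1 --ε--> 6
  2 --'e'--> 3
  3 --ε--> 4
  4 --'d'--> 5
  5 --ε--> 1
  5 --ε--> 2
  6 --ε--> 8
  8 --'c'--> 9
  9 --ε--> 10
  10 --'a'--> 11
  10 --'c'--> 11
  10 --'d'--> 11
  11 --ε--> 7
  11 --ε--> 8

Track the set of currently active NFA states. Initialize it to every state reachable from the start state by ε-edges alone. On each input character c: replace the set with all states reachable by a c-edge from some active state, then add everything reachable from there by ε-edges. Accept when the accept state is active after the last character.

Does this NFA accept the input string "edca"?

Answer: ACCEPT

Steps:
start: ε-closure({0}) = {0,2}
'e' @ 1: {3,4}
'd' @ 2: {1,2,5,6,8}
'c' @ 3: {9,10}
'a' @ 4: {7,8,11}  (accept∈set)
end set {7,8,11} — state 7 in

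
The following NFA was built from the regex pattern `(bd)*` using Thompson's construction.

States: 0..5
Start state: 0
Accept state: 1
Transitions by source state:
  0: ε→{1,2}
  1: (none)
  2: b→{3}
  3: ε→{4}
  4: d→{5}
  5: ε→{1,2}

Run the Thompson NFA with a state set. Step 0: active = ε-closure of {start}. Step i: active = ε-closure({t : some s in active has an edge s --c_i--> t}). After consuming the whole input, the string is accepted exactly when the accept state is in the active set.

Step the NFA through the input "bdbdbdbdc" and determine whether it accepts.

S₀ = ε-closure({0}) = {0,1,2}
'b' @ 1: {3,4}
'd' @ 2: {1,2,5}  ✓accept
'b' @ 3: {3,4}
'd' @ 4: {1,2,5}  ✓accept
'b' @ 5: {3,4}
'd' @ 6: {1,2,5}  ✓accept
'b' @ 7: {3,4}
'd' @ 8: {1,2,5}  ✓accept
'c' @ 9: {}  — state set empty
after full input: {}  (accept=1 not in)

Answer: REJECT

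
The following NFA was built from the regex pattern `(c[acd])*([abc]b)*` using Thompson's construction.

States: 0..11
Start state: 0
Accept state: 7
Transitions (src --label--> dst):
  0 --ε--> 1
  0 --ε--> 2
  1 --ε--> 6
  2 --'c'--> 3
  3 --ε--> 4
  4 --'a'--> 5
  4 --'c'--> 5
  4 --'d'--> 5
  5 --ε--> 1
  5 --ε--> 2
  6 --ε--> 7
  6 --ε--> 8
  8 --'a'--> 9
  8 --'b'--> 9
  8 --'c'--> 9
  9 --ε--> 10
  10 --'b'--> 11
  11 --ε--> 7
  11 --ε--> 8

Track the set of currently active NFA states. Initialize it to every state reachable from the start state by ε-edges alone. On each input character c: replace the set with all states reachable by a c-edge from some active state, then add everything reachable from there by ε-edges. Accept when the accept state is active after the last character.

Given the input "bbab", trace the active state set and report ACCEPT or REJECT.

Answer: ACCEPT

Derivation:
S₀ = ε-closure({0}) = {0,1,2,6,7,8}
'b' @ 1: {9,10}
'b' @ 2: {7,8,11}  [accepting]
'a' @ 3: {9,10}
'b' @ 4: {7,8,11}  [accepting]
after full input: {7,8,11}  (accept=7 in)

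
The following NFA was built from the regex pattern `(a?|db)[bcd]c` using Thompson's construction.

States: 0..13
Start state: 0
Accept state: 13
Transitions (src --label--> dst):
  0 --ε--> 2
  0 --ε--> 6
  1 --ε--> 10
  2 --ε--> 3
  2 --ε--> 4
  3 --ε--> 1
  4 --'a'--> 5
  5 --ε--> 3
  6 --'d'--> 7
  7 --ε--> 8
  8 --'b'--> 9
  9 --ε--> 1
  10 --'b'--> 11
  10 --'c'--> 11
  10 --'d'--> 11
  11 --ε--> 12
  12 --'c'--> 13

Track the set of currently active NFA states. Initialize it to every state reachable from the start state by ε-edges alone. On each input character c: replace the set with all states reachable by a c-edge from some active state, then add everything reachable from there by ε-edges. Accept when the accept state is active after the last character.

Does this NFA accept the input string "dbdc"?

start: ε-closure({0}) = {0,1,2,3,4,6,10}
'd' @ 1: {7,8,11,12}
'b' @ 2: {1,9,10}
'd' @ 3: {11,12}
'c' @ 4: {13}  ✓accept
final: {13}; accept 13 in set

Answer: ACCEPT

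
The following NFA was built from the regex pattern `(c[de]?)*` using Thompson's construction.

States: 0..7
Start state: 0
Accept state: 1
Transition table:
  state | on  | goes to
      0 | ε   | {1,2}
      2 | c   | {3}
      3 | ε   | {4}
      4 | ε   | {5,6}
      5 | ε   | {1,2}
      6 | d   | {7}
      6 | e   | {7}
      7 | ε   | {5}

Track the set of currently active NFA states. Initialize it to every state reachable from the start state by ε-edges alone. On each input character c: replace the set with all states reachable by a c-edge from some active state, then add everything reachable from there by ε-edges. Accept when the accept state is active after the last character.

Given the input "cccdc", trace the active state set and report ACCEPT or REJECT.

S₀ = ε-closure({0}) = {0,1,2}
'c' @ 1: {1,2,3,4,5,6}  (accept∈set)
'c' @ 2: {1,2,3,4,5,6}  (accept∈set)
'c' @ 3: {1,2,3,4,5,6}  (accept∈set)
'd' @ 4: {1,2,5,7}  (accept∈set)
'c' @ 5: {1,2,3,4,5,6}  (accept∈set)
final: {1,2,3,4,5,6}; accept 1 in set

Answer: ACCEPT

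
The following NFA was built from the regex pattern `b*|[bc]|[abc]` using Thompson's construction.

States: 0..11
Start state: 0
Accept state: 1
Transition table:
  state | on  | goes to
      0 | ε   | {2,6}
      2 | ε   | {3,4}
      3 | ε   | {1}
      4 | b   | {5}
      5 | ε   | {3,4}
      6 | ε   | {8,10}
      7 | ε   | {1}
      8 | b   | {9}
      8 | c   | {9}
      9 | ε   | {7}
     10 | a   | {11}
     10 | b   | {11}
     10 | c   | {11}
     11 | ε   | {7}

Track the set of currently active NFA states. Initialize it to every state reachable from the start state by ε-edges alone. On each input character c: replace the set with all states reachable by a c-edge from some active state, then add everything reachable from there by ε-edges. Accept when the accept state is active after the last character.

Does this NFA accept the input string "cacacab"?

Answer: REJECT

Derivation:
S₀ = ε-closure({0}) = {0,1,2,3,4,6,8,10}
'c' @ 1: {1,7,9,11}  [accepting]
'a' @ 2: {}  — state set empty
rest 'cacab' ignored (set empty)
after full input: {}  (accept=1 not in)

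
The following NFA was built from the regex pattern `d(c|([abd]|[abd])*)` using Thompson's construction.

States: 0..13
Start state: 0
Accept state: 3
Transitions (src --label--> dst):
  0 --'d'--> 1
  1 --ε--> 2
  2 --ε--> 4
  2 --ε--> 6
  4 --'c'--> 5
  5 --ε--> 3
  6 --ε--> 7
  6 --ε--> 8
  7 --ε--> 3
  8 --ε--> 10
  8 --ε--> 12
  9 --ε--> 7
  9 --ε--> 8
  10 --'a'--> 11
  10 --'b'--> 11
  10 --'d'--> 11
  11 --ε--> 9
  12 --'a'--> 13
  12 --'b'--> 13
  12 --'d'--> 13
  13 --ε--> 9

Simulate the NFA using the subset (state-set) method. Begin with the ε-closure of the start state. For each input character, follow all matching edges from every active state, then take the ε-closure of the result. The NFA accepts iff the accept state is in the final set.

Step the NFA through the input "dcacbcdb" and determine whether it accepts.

initial (ε-close {0}): {0}
'd' @ 1: {1,2,3,4,6,7,8,10,12}  ✓accept
'c' @ 2: {3,5}  ✓accept
'a' @ 3: {}  — state set empty
rest 'cbcdb' ignored (set empty)
end set {} — state 3 not in

Answer: REJECT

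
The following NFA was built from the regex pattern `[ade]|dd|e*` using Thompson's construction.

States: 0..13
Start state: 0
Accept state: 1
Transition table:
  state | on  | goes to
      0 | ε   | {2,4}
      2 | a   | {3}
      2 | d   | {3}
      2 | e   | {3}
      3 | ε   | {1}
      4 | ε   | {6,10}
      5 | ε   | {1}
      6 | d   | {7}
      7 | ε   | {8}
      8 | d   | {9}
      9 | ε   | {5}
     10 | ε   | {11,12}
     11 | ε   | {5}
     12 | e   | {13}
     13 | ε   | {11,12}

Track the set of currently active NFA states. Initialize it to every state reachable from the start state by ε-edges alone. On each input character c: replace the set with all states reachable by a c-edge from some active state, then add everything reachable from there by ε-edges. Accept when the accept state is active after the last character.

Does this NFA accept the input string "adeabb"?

Answer: REJECT

Trace:
initial (ε-close {0}): {0,1,2,4,5,6,10,11,12}
'a' @ 1: {1,3}  ✓accept
'd' @ 2: {}  — state set empty
rest 'eabb' ignored (set empty)
final: {}; accept 1 not in set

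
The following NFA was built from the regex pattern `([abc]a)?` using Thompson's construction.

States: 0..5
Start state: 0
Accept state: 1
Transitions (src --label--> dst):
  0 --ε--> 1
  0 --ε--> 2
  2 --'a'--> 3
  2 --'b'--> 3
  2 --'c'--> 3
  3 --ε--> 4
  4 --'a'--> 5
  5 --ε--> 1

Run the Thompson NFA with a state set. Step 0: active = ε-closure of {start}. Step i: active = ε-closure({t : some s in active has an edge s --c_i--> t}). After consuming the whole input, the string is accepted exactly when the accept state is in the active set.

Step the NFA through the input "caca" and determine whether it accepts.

Answer: REJECT

Trace:
start: ε-closure({0}) = {0,1,2}
'c' @ 1: {3,4}
'a' @ 2: {1,5}  [accepting]
'c' @ 3: {}  — dead — no transitions
rest 'a' ignored (set empty)
after full input: {}  (accept=1 not in)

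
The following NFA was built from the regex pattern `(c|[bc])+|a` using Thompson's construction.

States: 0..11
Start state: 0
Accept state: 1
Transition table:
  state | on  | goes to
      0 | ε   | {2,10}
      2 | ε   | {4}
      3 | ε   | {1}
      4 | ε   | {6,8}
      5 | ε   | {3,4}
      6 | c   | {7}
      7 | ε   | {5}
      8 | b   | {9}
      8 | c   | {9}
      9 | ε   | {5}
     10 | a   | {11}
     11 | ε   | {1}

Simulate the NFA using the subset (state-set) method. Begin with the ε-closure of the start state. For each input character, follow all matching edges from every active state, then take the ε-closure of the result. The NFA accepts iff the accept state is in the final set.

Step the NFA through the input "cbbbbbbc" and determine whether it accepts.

S₀ = ε-closure({0}) = {0,2,4,6,8,10}
'c' @ 1: {1,3,4,5,6,7,8,9}  (accept∈set)
'b' @ 2: {1,3,4,5,6,8,9}  (accept∈set)
'b' @ 3: {1,3,4,5,6,8,9}  (accept∈set)
'b' @ 4: {1,3,4,5,6,8,9}  (accept∈set)
'b' @ 5: {1,3,4,5,6,8,9}  (accept∈set)
'b' @ 6: {1,3,4,5,6,8,9}  (accept∈set)
'b' @ 7: {1,3,4,5,6,8,9}  (accept∈set)
'c' @ 8: {1,3,4,5,6,7,8,9}  (accept∈set)
after full input: {1,3,4,5,6,7,8,9}  (accept=1 in)

Answer: ACCEPT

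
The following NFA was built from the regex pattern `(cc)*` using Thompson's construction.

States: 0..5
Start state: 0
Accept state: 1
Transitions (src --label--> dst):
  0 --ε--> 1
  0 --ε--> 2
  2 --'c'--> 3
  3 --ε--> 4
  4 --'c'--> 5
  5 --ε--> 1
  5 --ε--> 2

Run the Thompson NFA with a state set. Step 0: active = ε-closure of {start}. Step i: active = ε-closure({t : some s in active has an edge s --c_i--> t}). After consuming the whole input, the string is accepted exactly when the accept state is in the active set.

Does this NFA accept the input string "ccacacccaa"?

Answer: REJECT

Derivation:
S₀ = ε-closure({0}) = {0,1,2}
'c' @ 1: {3,4}
'c' @ 2: {1,2,5}  (accept∈set)
'a' @ 3: {}  — state set empty
rest 'cacccaa' ignored (set empty)
end set {} — state 1 not in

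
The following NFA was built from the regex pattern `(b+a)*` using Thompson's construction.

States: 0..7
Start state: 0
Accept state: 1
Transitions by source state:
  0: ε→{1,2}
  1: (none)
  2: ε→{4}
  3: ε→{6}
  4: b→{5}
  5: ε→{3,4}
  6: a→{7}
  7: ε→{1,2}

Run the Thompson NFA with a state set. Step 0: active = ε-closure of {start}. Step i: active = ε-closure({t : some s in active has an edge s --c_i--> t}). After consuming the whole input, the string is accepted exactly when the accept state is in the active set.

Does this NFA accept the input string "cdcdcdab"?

initial (ε-close {0}): {0,1,2,4}
'c' @ 1: {}  — no active states
rest 'dcdcdab' ignored (set empty)
after full input: {}  (accept=1 not in)

Answer: REJECT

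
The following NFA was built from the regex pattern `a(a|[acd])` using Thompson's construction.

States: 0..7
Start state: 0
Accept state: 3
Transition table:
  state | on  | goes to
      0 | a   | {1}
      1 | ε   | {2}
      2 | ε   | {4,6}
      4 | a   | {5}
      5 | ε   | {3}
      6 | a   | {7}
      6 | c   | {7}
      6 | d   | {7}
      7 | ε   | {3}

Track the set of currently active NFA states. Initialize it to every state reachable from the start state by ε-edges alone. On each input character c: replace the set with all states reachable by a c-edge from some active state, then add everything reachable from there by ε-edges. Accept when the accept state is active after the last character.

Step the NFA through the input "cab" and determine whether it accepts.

Answer: REJECT

Steps:
S₀ = ε-closure({0}) = {0}
'c' @ 1: {}  — no active states
rest 'ab' ignored (set empty)
final: {}; accept 3 not in set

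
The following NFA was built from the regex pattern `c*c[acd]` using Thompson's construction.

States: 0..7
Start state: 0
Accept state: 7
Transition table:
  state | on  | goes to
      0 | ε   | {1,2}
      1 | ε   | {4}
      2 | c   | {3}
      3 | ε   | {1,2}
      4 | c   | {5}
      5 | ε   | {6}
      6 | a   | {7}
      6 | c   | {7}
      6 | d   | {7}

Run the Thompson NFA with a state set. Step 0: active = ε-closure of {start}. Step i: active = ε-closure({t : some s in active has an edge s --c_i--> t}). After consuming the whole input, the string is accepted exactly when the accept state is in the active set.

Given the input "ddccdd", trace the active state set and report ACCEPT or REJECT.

Answer: REJECT

Steps:
S₀ = ε-closure({0}) = {0,1,2,4}
'd' @ 1: {}  — no active states
rest 'dccdd' ignored (set empty)
end set {} — state 7 not in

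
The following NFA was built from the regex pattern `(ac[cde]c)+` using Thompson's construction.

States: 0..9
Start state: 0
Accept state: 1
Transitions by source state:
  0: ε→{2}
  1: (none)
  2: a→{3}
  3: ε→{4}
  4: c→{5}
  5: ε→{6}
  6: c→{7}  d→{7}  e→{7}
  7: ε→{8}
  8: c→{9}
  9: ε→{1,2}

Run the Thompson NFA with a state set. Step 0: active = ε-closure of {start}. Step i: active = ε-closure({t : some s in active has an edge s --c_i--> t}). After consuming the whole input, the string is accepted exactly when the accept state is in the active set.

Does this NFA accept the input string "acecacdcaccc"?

Answer: ACCEPT

Trace:
start: ε-closure({0}) = {0,2}
'a' @ 1: {3,4}
'c' @ 2: {5,6}
'e' @ 3: {7,8}
'c' @ 4: {1,2,9}  (accept∈set)
'a' @ 5: {3,4}
'c' @ 6: {5,6}
'd' @ 7: {7,8}
'c' @ 8: {1,2,9}  (accept∈set)
'a' @ 9: {3,4}
'c' @ 10: {5,6}
'c' @ 11: {7,8}
'c' @ 12: {1,2,9}  (accept∈set)
after full input: {1,2,9}  (accept=1 in)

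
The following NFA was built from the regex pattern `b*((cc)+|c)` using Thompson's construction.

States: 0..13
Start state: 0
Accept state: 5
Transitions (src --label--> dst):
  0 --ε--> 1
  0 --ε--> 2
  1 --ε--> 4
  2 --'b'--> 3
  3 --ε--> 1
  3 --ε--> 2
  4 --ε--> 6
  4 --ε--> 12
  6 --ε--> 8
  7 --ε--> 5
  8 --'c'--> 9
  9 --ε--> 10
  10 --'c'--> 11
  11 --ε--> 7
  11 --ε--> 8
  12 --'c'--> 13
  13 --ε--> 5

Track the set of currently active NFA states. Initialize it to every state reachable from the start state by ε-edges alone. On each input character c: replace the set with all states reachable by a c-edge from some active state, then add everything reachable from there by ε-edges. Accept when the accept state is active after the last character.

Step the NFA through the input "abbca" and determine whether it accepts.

Answer: REJECT

Steps:
start: ε-closure({0}) = {0,1,2,4,6,8,12}
'a' @ 1: {}  — dead — no transitions
rest 'bbca' ignored (set empty)
final: {}; accept 5 not in set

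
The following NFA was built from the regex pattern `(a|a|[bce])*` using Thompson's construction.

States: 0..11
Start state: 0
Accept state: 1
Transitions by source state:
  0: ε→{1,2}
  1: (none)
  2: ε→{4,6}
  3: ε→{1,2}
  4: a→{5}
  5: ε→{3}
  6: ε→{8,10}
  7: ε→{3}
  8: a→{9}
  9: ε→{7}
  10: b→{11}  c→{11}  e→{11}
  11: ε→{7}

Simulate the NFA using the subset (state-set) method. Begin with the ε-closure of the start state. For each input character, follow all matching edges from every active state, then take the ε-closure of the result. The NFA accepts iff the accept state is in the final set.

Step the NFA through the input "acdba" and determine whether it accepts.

Answer: REJECT

Trace:
initial (ε-close {0}): {0,1,2,4,6,8,10}
'a' @ 1: {1,2,3,4,5,6,7,8,9,10}  [accepting]
'c' @ 2: {1,2,3,4,6,7,8,10,11}  [accepting]
'd' @ 3: {}  — state set empty
rest 'ba' ignored (set empty)
after full input: {}  (accept=1 not in)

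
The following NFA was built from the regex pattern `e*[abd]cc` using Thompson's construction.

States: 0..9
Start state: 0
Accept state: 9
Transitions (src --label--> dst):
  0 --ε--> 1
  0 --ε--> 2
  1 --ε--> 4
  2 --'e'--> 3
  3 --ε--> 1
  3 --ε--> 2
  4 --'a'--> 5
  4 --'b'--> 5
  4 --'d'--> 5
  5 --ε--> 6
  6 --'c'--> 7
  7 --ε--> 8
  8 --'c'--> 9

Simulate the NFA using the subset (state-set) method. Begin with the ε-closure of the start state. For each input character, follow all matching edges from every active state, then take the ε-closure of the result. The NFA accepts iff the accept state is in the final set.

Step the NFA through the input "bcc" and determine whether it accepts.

start: ε-closure({0}) = {0,1,2,4}
'b' @ 1: {5,6}
'c' @ 2: {7,8}
'c' @ 3: {9}  ✓accept
after full input: {9}  (accept=9 in)

Answer: ACCEPT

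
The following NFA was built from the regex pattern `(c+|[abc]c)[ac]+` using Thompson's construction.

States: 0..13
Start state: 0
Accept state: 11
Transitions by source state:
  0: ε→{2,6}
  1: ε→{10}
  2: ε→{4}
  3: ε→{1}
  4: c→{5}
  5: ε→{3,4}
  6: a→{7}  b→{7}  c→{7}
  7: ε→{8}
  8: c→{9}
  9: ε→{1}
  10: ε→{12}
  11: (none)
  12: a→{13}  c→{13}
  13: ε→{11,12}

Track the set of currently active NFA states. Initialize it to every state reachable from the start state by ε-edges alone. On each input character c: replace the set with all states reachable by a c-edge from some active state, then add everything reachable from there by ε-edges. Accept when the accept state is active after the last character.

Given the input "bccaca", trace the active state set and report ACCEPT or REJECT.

Answer: ACCEPT

Trace:
initial (ε-close {0}): {0,2,4,6}
'b' @ 1: {7,8}
'c' @ 2: {1,9,10,12}
'c' @ 3: {11,12,13}  (accept∈set)
'a' @ 4: {11,12,13}  (accept∈set)
'c' @ 5: {11,12,13}  (accept∈set)
'a' @ 6: {11,12,13}  (accept∈set)
after full input: {11,12,13}  (accept=11 in)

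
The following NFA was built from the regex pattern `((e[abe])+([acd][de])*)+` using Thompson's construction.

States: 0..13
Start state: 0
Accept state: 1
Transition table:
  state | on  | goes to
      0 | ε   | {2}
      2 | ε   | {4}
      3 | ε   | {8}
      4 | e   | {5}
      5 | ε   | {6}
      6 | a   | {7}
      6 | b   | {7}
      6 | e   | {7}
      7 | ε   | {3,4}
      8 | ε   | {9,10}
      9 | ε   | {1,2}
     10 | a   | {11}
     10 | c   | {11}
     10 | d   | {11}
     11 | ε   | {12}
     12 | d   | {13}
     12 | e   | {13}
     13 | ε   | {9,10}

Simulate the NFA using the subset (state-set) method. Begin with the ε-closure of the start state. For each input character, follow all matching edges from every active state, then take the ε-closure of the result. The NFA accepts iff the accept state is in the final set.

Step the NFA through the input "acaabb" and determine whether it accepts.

Answer: REJECT

Trace:
S₀ = ε-closure({0}) = {0,2,4}
'a' @ 1: {}  — dead — no transitions
rest 'caabb' ignored (set empty)
final: {}; accept 1 not in set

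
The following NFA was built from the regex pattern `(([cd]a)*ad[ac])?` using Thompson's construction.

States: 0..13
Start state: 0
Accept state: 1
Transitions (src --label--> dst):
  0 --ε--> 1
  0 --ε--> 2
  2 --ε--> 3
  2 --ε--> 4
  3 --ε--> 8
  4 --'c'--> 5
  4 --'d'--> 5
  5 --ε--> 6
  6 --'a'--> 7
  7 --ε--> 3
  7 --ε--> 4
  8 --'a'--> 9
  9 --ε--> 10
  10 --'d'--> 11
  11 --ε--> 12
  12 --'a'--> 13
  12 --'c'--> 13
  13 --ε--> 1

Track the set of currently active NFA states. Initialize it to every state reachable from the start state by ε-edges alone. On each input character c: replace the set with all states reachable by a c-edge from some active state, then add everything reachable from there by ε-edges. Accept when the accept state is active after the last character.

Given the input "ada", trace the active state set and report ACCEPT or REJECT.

S₀ = ε-closure({0}) = {0,1,2,3,4,8}
'a' @ 1: {9,10}
'd' @ 2: {11,12}
'a' @ 3: {1,13}  [accepting]
after full input: {1,13}  (accept=1 in)

Answer: ACCEPT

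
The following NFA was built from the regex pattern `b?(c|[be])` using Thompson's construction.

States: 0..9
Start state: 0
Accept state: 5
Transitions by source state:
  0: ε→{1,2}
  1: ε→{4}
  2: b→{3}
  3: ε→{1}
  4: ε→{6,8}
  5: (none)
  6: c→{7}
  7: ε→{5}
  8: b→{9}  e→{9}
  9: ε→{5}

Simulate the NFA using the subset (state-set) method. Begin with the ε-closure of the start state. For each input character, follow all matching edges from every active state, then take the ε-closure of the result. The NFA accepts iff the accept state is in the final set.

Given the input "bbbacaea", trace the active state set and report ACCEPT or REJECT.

Answer: REJECT

Trace:
start: ε-closure({0}) = {0,1,2,4,6,8}
'b' @ 1: {1,3,4,5,6,8,9}  (accept∈set)
'b' @ 2: {5,9}  (accept∈set)
'b' @ 3: {}  — dead — no transitions
rest 'acaea' ignored (set empty)
final: {}; accept 5 not in set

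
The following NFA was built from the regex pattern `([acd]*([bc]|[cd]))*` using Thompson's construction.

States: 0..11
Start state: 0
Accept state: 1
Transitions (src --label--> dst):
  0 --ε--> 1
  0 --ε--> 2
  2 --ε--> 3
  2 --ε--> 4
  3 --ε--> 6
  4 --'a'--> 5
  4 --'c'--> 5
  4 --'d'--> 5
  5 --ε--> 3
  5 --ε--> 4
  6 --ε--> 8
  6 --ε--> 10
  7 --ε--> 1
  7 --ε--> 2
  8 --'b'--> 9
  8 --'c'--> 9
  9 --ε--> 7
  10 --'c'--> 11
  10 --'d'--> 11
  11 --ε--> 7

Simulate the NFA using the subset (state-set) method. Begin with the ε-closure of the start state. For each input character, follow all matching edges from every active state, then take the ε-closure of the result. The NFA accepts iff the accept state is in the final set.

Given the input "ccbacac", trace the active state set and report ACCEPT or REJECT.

Answer: ACCEPT

Trace:
initial (ε-close {0}): {0,1,2,3,4,6,8,10}
'c' @ 1: {1,2,3,4,5,6,7,8,9,10,11}  (accept∈set)
'c' @ 2: {1,2,3,4,5,6,7,8,9,10,11}  (accept∈set)
'b' @ 3: {1,2,3,4,6,7,8,9,10}  (accept∈set)
'a' @ 4: {3,4,5,6,8,10}
'c' @ 5: {1,2,3,4,5,6,7,8,9,10,11}  (accept∈set)
'a' @ 6: {3,4,5,6,8,10}
'c' @ 7: {1,2,3,4,5,6,7,8,9,10,11}  (accept∈set)
final: {1,2,3,4,5,6,7,8,9,10,11}; accept 1 in set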